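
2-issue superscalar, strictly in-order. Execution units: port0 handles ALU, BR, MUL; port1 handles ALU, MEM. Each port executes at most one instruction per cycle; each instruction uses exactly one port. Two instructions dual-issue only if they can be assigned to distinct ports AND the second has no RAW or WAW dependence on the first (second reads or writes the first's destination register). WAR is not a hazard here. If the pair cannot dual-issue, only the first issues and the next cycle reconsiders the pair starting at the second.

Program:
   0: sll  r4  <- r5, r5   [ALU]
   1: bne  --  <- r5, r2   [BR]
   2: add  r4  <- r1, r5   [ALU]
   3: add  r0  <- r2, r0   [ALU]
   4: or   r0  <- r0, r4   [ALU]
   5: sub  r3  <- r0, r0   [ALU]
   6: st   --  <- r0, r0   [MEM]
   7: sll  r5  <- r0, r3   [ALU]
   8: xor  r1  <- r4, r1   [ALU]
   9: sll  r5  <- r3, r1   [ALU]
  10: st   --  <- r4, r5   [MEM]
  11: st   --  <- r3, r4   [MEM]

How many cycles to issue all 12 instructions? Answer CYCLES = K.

t=0 i0&i1:sll.ALU+bne.BR ; dual
t=1 i2&i3:add.ALU+add.ALU ; dual
t=2 i4:or.ALU ; RAW r0
t=3 i5&i6:sub.ALU+st.MEM ; dual
t=4 i7&i8:sll.ALU+xor.ALU ; dual
t=5 i9:sll.ALU ; RAW r5
t=6 i10:st.MEM ; no-port MEM/MEM
t=7 i11:st.MEM ; tail

CYCLES = 8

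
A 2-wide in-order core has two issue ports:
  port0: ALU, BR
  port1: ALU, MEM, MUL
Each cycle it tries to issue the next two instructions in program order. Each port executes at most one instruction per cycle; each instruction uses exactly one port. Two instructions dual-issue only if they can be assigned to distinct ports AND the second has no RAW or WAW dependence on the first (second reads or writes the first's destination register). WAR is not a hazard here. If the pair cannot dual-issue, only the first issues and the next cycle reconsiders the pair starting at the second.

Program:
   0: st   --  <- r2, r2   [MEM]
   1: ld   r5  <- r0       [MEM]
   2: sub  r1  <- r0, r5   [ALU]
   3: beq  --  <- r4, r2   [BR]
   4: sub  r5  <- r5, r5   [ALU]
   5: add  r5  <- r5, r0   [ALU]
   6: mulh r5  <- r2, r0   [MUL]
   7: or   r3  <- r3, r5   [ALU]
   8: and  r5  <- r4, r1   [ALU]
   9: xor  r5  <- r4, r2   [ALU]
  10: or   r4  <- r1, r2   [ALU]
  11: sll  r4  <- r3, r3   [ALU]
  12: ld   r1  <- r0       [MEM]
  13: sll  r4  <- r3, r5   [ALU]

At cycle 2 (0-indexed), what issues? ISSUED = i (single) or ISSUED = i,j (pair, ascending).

ISSUED = 2,3

t=0 i0:st.MEM ; no-port MEM/MEM
t=1 i1:ld.MEM ; RAW r5
t=2 i2,i3:sub.ALU/beq.BR ; dual
t=3 i4:sub.ALU ; RAW+WAW r5
t=4 i5:add.ALU ; WAW r5
t=5 i6:mulh.MUL ; RAW r5
t=6 i7,i8:or.ALU/and.ALU ; dual
t=7 i9,i10:xor.ALU/or.ALU ; dual
t=8 i11,i12:sll.ALU/ld.MEM ; dual
t=9 i13:sll.ALU ; tail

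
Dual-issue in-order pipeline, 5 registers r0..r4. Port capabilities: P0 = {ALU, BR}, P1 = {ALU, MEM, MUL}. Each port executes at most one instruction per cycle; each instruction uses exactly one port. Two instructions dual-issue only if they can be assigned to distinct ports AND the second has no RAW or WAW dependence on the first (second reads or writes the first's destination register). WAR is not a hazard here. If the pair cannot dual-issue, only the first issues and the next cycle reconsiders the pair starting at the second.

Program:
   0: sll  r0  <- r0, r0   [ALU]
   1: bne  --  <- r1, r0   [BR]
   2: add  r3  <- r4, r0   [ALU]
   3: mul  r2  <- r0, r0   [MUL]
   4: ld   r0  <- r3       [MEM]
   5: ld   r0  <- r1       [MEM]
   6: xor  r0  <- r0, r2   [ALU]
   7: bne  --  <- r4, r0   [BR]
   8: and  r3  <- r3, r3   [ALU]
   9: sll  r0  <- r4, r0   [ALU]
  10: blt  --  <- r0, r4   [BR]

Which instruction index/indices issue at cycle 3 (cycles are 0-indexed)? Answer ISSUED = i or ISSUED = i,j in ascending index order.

t=0 i0:sll ; RAW r0
t=1 i1/i2:bne add ; 2-wide
t=2 i3:mul ; no-port MUL/MEM
t=3 i4:ld ; no-port MEM/MEM
t=4 i5:ld ; RAW+WAW r0
t=5 i6:xor ; RAW r0
t=6 i7/i8:bne and ; 2-wide
t=7 i9:sll ; RAW r0
t=8 i10:blt ; tail

ISSUED = 4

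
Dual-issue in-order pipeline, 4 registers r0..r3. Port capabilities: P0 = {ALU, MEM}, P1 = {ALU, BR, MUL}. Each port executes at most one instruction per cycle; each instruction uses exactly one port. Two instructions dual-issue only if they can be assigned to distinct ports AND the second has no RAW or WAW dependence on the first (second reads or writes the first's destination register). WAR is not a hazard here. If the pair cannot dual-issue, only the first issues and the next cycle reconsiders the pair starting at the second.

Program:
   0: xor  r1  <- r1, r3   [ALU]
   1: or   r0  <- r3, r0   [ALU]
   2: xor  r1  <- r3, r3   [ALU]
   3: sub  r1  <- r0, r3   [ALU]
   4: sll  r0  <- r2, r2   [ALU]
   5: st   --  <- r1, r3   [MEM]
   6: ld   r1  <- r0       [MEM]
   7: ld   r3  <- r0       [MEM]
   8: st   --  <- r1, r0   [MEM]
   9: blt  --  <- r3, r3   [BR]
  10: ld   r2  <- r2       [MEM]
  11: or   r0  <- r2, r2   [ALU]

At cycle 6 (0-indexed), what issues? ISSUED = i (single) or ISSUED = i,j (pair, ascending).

t=0 i0&i1:xor.ALU/or.ALU ; 2-wide
t=1 i2:xor.ALU ; WAW r1
t=2 i3&i4:sub.ALU/sll.ALU ; 2-wide
t=3 i5:st.MEM ; no-port MEM/MEM
t=4 i6:ld.MEM ; no-port MEM/MEM
t=5 i7:ld.MEM ; no-port MEM/MEM
t=6 i8&i9:st.MEM/blt.BR ; 2-wide
t=7 i10:ld.MEM ; RAW r2
t=8 i11:or.ALU ; tail

ISSUED = 8,9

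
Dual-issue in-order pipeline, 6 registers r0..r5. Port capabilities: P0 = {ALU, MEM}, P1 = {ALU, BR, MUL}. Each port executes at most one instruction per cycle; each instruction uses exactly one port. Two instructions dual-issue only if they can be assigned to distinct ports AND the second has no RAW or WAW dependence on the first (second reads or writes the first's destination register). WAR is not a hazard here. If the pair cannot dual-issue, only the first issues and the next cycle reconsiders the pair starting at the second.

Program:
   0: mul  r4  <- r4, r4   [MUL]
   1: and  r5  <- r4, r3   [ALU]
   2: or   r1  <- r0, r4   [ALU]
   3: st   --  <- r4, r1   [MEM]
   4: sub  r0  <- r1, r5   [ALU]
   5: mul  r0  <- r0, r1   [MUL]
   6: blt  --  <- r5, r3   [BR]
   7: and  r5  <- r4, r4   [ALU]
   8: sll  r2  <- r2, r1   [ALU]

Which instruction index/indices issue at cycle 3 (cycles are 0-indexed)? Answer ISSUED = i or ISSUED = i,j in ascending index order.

ISSUED = 5

  cy0 -> i0 (mul.MUL) RAW r4
  cy1 -> i1&i2 (and.ALU+or.ALU) 2-wide
  cy2 -> i3&i4 (st.MEM+sub.ALU) 2-wide
  cy3 -> i5 (mul.MUL) no-port MUL/BR
  cy4 -> i6&i7 (blt.BR+and.ALU) 2-wide
  cy5 -> i8 (sll.ALU) tail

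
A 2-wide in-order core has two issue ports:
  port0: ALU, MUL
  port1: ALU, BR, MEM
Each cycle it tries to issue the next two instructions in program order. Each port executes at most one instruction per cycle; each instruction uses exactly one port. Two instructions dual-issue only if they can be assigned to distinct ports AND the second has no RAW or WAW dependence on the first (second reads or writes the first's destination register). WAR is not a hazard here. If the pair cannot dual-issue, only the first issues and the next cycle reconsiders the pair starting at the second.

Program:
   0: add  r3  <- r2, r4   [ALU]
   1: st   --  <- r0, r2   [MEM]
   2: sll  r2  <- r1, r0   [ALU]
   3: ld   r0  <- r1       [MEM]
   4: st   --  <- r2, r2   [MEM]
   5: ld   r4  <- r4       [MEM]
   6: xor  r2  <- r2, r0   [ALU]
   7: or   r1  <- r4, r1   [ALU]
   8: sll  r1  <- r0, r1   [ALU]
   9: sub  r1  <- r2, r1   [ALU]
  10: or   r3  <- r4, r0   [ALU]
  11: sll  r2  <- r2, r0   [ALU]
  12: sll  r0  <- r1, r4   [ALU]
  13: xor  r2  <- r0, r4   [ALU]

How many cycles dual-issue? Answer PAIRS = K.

PAIRS = 5

t=0 i0/i1:add.ALU;st.MEM ; 2-wide
t=1 i2/i3:sll.ALU;ld.MEM ; 2-wide
t=2 i4:st.MEM ; no-port MEM/MEM
t=3 i5/i6:ld.MEM;xor.ALU ; 2-wide
t=4 i7:or.ALU ; RAW+WAW r1
t=5 i8:sll.ALU ; RAW+WAW r1
t=6 i9/i10:sub.ALU;or.ALU ; 2-wide
t=7 i11/i12:sll.ALU;sll.ALU ; 2-wide
t=8 i13:xor.ALU ; tail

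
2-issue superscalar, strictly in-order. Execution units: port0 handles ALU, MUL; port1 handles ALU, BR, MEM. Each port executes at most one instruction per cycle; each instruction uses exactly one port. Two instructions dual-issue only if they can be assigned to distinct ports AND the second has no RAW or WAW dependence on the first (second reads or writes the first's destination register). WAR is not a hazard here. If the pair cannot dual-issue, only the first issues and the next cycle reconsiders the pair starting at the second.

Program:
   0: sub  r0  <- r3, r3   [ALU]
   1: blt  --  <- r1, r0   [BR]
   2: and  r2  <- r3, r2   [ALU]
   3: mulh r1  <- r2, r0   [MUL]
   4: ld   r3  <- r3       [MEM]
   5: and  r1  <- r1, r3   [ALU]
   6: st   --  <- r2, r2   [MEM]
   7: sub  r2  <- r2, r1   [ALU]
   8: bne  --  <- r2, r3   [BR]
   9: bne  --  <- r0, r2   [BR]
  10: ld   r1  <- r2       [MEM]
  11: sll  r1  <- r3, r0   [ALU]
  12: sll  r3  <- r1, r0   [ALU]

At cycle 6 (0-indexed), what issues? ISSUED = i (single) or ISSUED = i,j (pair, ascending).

#0 head=0: sub i0 RAW r0
#1 head=1: blt and i1,i2 2-wide
#2 head=3: mulh ld i3,i4 2-wide
#3 head=5: and st i5,i6 2-wide
#4 head=7: sub i7 RAW r2
#5 head=8: bne i8 no-port BR/BR
#6 head=9: bne i9 no-port BR/MEM
#7 head=10: ld i10 WAW r1
#8 head=11: sll i11 RAW r1
#9 head=12: sll i12 tail

ISSUED = 9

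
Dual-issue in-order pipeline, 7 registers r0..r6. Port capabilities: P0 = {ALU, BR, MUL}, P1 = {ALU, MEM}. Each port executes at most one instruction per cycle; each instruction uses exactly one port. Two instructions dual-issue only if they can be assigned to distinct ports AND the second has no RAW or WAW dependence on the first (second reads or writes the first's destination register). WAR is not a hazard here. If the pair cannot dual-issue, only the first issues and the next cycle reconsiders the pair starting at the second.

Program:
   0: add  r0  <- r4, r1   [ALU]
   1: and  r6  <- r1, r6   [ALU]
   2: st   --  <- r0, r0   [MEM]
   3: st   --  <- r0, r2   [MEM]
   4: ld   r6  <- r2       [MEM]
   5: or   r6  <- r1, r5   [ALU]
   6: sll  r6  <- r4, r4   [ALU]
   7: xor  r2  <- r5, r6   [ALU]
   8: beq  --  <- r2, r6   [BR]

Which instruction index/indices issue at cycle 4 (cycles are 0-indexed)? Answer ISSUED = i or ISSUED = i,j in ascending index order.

c0: i0&i1 add.ALU and.ALU  2-wide
c1: i2 st.MEM  no-port MEM/MEM
c2: i3 st.MEM  no-port MEM/MEM
c3: i4 ld.MEM  WAW r6
c4: i5 or.ALU  WAW r6
c5: i6 sll.ALU  RAW r6
c6: i7 xor.ALU  RAW r2
c7: i8 beq.BR  tail

ISSUED = 5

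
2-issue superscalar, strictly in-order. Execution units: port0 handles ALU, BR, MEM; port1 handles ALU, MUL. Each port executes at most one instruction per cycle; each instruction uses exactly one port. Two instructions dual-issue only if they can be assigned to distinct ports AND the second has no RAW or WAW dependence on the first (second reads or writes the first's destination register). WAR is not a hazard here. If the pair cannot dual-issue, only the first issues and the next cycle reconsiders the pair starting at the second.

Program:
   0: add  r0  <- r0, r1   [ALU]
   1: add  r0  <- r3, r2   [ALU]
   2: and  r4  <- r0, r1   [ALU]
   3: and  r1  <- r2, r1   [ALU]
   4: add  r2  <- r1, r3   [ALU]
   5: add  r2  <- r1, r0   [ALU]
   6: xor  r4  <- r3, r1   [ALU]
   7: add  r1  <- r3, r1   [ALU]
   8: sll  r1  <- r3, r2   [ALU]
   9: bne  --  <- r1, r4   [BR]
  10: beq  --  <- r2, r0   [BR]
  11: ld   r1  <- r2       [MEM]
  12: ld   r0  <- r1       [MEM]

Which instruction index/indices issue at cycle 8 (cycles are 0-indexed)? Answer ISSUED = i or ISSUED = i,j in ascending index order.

[0] i0  add.ALU  -- WAW r0
[1] i1  add.ALU  -- RAW r0
[2] i2+i3  and.ALU/and.ALU  -- pair
[3] i4  add.ALU  -- WAW r2
[4] i5+i6  add.ALU/xor.ALU  -- pair
[5] i7  add.ALU  -- WAW r1
[6] i8  sll.ALU  -- RAW r1
[7] i9  bne.BR  -- no-port BR/BR
[8] i10  beq.BR  -- no-port BR/MEM
[9] i11  ld.MEM  -- no-port MEM/MEM
[10] i12  ld.MEM  -- tail

ISSUED = 10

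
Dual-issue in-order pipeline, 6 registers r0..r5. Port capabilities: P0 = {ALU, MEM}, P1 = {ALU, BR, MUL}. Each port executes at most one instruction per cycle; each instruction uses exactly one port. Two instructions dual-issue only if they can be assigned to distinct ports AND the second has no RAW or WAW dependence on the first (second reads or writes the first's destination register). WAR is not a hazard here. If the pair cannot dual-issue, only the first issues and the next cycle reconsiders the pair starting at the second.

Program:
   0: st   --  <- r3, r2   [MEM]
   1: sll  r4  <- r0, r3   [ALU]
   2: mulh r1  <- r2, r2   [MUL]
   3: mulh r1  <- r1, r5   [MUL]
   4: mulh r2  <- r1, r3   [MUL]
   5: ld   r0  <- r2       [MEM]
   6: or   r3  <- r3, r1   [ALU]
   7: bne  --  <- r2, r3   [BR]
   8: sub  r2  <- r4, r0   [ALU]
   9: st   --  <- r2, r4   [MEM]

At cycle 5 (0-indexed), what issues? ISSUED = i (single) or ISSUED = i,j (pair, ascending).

ISSUED = 7,8

c0: i0,i1 st.MEM+sll.ALU  2-wide
c1: i2 mulh.MUL  no-port MUL/MUL
c2: i3 mulh.MUL  no-port MUL/MUL
c3: i4 mulh.MUL  RAW r2
c4: i5,i6 ld.MEM+or.ALU  2-wide
c5: i7,i8 bne.BR+sub.ALU  2-wide
c6: i9 st.MEM  tail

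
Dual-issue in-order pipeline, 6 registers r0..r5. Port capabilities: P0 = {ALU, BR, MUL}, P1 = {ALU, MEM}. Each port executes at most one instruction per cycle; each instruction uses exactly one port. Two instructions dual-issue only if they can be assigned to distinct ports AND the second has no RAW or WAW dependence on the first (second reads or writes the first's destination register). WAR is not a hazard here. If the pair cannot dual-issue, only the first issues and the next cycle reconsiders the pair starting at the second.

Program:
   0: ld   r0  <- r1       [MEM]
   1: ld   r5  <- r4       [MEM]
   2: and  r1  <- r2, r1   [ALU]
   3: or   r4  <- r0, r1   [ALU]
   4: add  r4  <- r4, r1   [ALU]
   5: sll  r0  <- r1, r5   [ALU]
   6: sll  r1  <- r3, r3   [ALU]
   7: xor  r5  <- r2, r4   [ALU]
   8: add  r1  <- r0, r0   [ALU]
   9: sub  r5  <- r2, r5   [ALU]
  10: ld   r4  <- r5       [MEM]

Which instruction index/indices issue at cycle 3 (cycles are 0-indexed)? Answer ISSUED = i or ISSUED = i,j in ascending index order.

  cy0 -> i0 (ld) no-port MEM/MEM
  cy1 -> i1,i2 (ld;and) dual
  cy2 -> i3 (or) RAW+WAW r4
  cy3 -> i4,i5 (add;sll) dual
  cy4 -> i6,i7 (sll;xor) dual
  cy5 -> i8,i9 (add;sub) dual
  cy6 -> i10 (ld) tail

ISSUED = 4,5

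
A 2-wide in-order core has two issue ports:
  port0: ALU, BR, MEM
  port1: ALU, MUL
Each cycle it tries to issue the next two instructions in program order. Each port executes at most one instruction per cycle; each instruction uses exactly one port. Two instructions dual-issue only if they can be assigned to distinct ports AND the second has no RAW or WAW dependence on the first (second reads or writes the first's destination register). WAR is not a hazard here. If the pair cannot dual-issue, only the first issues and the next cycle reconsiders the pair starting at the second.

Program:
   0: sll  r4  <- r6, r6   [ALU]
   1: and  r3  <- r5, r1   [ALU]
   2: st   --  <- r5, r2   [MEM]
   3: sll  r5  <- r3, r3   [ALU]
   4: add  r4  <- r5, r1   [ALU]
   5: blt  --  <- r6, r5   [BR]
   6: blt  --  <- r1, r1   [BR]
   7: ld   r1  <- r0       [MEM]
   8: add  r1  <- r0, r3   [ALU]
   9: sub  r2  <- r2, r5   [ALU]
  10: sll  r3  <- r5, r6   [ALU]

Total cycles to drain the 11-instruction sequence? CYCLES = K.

c0: i0+i1 sll.ALU;and.ALU  2-wide
c1: i2+i3 st.MEM;sll.ALU  2-wide
c2: i4+i5 add.ALU;blt.BR  2-wide
c3: i6 blt.BR  no-port BR/MEM
c4: i7 ld.MEM  WAW r1
c5: i8+i9 add.ALU;sub.ALU  2-wide
c6: i10 sll.ALU  tail

CYCLES = 7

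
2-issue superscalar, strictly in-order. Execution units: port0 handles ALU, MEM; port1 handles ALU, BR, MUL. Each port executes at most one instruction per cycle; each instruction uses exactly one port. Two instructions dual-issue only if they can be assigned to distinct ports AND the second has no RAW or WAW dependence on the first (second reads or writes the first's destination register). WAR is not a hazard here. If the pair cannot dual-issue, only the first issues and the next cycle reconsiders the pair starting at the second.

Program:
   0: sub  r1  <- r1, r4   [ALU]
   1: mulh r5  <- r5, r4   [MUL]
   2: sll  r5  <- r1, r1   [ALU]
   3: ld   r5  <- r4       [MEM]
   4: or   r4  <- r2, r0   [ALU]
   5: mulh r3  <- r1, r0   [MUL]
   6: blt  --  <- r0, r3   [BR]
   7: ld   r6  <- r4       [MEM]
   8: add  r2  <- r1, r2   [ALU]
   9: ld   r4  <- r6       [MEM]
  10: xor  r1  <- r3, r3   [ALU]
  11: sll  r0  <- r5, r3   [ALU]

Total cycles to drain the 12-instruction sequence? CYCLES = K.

CYCLES = 7

t=0 i0+i1:sub;mulh ; 2-wide
t=1 i2:sll ; WAW r5
t=2 i3+i4:ld;or ; 2-wide
t=3 i5:mulh ; no-port MUL/BR
t=4 i6+i7:blt;ld ; 2-wide
t=5 i8+i9:add;ld ; 2-wide
t=6 i10+i11:xor;sll ; 2-wide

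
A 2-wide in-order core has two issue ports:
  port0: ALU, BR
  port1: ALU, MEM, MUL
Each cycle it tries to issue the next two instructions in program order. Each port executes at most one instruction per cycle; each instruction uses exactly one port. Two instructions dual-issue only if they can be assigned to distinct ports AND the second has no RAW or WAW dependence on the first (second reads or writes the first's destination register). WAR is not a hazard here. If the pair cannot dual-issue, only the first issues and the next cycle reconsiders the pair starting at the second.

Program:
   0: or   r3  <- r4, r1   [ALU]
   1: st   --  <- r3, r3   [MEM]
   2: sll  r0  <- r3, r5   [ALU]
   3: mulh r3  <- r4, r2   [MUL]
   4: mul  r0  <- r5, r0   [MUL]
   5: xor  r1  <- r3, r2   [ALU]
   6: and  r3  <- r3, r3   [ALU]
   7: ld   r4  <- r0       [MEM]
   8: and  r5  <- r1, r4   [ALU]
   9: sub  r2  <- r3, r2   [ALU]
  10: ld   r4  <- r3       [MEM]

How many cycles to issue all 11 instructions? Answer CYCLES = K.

CYCLES = 7

t=0 i0:or ; RAW r3
t=1 i1+i2:st+sll ; dual
t=2 i3:mulh ; no-port MUL/MUL
t=3 i4+i5:mul+xor ; dual
t=4 i6+i7:and+ld ; dual
t=5 i8+i9:and+sub ; dual
t=6 i10:ld ; tail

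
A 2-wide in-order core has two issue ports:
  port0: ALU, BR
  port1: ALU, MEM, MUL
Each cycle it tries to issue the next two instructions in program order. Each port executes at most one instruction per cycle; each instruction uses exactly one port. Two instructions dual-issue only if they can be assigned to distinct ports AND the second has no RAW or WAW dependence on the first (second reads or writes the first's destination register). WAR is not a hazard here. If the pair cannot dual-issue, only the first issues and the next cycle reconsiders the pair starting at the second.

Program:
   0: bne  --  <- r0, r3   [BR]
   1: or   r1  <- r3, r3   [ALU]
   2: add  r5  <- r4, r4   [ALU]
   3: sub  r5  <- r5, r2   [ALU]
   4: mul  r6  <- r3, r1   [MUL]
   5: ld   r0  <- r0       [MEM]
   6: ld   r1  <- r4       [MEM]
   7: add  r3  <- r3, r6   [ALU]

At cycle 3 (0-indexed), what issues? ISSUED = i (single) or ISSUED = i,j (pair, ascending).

c0: i0+i1 bne.BR or.ALU  pair
c1: i2 add.ALU  RAW+WAW r5
c2: i3+i4 sub.ALU mul.MUL  pair
c3: i5 ld.MEM  no-port MEM/MEM
c4: i6+i7 ld.MEM add.ALU  pair

ISSUED = 5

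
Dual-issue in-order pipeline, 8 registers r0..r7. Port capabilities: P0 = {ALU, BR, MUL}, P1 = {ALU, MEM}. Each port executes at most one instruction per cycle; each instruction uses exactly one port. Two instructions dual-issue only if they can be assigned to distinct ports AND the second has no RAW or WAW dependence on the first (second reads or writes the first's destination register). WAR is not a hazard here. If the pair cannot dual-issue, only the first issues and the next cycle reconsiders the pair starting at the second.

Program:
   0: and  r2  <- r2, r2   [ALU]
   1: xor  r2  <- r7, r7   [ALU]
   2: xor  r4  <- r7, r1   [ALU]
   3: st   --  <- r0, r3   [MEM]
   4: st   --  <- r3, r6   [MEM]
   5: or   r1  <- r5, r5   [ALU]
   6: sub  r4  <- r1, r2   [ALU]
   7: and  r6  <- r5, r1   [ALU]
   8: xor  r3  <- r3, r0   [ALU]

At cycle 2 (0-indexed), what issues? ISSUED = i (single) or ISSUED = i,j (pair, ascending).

  cy0 -> i0 (and) WAW r2
  cy1 -> i1+i2 (xor/xor) pair
  cy2 -> i3 (st) no-port MEM/MEM
  cy3 -> i4+i5 (st/or) pair
  cy4 -> i6+i7 (sub/and) pair
  cy5 -> i8 (xor) tail

ISSUED = 3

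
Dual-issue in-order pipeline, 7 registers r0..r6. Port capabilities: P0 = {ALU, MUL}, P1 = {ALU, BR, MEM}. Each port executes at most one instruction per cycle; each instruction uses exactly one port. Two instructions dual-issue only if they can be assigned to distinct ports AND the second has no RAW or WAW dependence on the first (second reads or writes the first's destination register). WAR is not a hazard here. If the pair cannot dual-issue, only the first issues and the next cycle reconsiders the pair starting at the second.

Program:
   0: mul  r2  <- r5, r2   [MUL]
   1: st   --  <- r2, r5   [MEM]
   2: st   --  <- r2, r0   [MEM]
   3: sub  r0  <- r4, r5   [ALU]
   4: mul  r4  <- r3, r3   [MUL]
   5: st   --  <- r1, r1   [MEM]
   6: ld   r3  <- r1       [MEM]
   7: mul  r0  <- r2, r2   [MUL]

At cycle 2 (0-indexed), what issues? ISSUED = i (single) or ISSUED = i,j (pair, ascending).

c0: i0 mul.MUL  RAW r2
c1: i1 st.MEM  no-port MEM/MEM
c2: i2/i3 st.MEM/sub.ALU  2-wide
c3: i4/i5 mul.MUL/st.MEM  2-wide
c4: i6/i7 ld.MEM/mul.MUL  2-wide

ISSUED = 2,3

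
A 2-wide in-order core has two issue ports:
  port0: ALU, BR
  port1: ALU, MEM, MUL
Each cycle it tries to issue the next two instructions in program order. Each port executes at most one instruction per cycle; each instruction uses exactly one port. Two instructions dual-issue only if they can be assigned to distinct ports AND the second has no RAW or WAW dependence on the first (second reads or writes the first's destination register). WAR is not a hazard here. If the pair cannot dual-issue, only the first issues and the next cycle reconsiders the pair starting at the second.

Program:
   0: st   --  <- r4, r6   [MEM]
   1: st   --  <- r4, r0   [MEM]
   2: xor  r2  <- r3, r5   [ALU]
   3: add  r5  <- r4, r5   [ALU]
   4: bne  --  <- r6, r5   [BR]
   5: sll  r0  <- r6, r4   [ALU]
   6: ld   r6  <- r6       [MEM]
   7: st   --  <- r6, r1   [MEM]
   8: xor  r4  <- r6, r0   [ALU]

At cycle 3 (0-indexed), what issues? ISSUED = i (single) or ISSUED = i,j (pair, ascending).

ISSUED = 4,5

t=0 i0:st ; no-port MEM/MEM
t=1 i1/i2:st xor ; dual
t=2 i3:add ; RAW r5
t=3 i4/i5:bne sll ; dual
t=4 i6:ld ; no-port MEM/MEM
t=5 i7/i8:st xor ; dual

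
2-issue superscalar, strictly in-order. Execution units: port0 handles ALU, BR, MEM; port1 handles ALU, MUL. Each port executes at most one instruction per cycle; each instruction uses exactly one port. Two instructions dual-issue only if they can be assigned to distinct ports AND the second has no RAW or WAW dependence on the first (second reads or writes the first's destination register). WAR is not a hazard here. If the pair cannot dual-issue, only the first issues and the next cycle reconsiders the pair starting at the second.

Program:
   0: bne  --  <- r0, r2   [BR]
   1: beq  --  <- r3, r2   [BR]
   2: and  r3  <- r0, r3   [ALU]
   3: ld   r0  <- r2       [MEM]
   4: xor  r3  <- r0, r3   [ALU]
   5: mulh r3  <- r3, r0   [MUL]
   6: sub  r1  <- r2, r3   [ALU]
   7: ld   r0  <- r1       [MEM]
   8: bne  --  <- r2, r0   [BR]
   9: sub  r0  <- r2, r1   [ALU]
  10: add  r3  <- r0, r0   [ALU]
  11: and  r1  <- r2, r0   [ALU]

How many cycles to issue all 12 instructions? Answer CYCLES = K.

0. bne.BR @i0  | no-port BR/BR
1. beq.BR;and.ALU @i1,i2  | dual
2. ld.MEM @i3  | RAW r0
3. xor.ALU @i4  | RAW+WAW r3
4. mulh.MUL @i5  | RAW r3
5. sub.ALU @i6  | RAW r1
6. ld.MEM @i7  | no-port MEM/BR
7. bne.BR;sub.ALU @i8,i9  | dual
8. add.ALU;and.ALU @i10,i11  | dual

CYCLES = 9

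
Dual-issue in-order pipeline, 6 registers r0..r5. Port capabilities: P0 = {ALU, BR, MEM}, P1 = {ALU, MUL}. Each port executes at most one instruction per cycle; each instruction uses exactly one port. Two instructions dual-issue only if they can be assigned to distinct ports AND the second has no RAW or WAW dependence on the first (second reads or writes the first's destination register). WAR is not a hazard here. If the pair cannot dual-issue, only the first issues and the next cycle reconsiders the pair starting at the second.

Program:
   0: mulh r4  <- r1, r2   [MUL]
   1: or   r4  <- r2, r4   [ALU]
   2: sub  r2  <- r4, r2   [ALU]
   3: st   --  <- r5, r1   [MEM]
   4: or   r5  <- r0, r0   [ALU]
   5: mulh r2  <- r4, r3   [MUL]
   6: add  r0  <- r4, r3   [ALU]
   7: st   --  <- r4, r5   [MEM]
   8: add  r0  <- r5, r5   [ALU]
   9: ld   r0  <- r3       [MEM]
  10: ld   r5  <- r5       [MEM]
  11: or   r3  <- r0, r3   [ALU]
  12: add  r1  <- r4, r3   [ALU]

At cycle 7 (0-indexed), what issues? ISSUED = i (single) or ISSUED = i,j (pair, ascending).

ISSUED = 10,11

[0] i0  mulh.MUL  -- RAW+WAW r4
[1] i1  or.ALU  -- RAW r4
[2] i2,i3  sub.ALU/st.MEM  -- dual
[3] i4,i5  or.ALU/mulh.MUL  -- dual
[4] i6,i7  add.ALU/st.MEM  -- dual
[5] i8  add.ALU  -- WAW r0
[6] i9  ld.MEM  -- no-port MEM/MEM
[7] i10,i11  ld.MEM/or.ALU  -- dual
[8] i12  add.ALU  -- tail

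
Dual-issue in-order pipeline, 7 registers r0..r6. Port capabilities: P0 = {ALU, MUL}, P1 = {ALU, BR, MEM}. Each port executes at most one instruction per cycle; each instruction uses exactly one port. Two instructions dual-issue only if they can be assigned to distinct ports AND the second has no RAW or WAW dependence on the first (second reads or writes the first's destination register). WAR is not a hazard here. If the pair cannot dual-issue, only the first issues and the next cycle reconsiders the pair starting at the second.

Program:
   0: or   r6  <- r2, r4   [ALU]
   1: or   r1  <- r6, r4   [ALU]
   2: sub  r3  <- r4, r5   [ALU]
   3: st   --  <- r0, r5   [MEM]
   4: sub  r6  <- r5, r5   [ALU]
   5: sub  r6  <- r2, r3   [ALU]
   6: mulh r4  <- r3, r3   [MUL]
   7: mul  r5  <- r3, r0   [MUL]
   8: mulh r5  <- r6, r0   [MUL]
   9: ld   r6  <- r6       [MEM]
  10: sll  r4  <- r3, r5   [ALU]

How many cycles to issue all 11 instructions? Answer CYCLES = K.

  cy0 -> i0 (or.ALU) RAW r6
  cy1 -> i1,i2 (or.ALU+sub.ALU) dual
  cy2 -> i3,i4 (st.MEM+sub.ALU) dual
  cy3 -> i5,i6 (sub.ALU+mulh.MUL) dual
  cy4 -> i7 (mul.MUL) no-port MUL/MUL
  cy5 -> i8,i9 (mulh.MUL+ld.MEM) dual
  cy6 -> i10 (sll.ALU) tail

CYCLES = 7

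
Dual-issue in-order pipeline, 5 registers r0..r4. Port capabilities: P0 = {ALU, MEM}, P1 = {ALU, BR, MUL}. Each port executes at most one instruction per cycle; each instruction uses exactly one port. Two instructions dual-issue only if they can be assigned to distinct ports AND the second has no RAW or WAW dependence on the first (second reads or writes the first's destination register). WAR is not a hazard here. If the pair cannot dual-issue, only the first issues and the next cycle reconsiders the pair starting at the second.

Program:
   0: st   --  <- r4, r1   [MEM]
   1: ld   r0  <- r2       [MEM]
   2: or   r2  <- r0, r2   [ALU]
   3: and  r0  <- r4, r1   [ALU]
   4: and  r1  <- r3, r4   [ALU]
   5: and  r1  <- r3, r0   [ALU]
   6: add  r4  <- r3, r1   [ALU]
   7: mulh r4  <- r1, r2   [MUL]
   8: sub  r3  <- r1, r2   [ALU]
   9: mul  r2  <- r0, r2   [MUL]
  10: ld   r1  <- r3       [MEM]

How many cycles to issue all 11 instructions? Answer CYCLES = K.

  cy0 -> i0 (st) no-port MEM/MEM
  cy1 -> i1 (ld) RAW r0
  cy2 -> i2,i3 (or;and) 2-wide
  cy3 -> i4 (and) WAW r1
  cy4 -> i5 (and) RAW r1
  cy5 -> i6 (add) WAW r4
  cy6 -> i7,i8 (mulh;sub) 2-wide
  cy7 -> i9,i10 (mul;ld) 2-wide

CYCLES = 8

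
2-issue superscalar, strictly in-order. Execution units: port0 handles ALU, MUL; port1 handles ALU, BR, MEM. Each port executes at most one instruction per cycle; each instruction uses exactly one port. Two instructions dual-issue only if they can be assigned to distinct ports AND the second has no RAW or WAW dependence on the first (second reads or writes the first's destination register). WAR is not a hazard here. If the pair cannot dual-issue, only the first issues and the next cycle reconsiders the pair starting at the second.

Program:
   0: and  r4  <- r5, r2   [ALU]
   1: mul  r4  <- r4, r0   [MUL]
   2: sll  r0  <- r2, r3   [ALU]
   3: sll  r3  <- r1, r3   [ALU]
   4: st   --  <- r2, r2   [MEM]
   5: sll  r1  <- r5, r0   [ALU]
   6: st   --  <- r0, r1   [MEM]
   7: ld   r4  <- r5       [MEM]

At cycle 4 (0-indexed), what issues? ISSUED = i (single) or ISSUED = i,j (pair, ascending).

[0] i0  and  -- RAW+WAW r4
[1] i1&i2  mul;sll  -- pair
[2] i3&i4  sll;st  -- pair
[3] i5  sll  -- RAW r1
[4] i6  st  -- no-port MEM/MEM
[5] i7  ld  -- tail

ISSUED = 6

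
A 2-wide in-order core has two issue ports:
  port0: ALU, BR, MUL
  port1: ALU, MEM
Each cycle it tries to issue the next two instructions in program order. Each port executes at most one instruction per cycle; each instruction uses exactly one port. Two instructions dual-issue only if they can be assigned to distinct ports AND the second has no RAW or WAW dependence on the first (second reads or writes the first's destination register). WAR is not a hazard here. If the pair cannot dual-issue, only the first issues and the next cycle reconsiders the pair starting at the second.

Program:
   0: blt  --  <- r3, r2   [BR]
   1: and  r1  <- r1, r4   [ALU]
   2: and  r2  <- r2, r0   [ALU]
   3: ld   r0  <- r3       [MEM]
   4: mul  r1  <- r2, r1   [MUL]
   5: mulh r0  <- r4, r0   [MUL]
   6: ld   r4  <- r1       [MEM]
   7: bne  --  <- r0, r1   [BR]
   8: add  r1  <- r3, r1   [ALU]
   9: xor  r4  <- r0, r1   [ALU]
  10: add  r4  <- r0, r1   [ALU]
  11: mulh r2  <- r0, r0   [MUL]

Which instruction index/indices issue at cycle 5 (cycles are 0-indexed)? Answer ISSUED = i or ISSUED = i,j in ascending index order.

  cy0 -> i0,i1 (blt;and) 2-wide
  cy1 -> i2,i3 (and;ld) 2-wide
  cy2 -> i4 (mul) no-port MUL/MUL
  cy3 -> i5,i6 (mulh;ld) 2-wide
  cy4 -> i7,i8 (bne;add) 2-wide
  cy5 -> i9 (xor) WAW r4
  cy6 -> i10,i11 (add;mulh) 2-wide

ISSUED = 9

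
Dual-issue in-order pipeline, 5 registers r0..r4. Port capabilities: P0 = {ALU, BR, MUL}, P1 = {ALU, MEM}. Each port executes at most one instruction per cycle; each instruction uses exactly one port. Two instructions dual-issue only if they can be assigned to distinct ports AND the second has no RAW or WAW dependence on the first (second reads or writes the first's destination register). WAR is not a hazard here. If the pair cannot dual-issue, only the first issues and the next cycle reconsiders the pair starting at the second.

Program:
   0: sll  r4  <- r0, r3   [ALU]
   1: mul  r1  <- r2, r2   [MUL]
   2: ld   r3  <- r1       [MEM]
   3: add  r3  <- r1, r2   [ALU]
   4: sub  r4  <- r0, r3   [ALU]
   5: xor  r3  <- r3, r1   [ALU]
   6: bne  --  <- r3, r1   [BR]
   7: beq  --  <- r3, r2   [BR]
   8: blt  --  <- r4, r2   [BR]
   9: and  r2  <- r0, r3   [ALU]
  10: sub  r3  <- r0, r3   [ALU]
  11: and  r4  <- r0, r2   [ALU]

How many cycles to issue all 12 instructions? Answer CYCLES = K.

CYCLES = 8

[0] i0+i1  sll.ALU+mul.MUL  -- dual
[1] i2  ld.MEM  -- WAW r3
[2] i3  add.ALU  -- RAW r3
[3] i4+i5  sub.ALU+xor.ALU  -- dual
[4] i6  bne.BR  -- no-port BR/BR
[5] i7  beq.BR  -- no-port BR/BR
[6] i8+i9  blt.BR+and.ALU  -- dual
[7] i10+i11  sub.ALU+and.ALU  -- dual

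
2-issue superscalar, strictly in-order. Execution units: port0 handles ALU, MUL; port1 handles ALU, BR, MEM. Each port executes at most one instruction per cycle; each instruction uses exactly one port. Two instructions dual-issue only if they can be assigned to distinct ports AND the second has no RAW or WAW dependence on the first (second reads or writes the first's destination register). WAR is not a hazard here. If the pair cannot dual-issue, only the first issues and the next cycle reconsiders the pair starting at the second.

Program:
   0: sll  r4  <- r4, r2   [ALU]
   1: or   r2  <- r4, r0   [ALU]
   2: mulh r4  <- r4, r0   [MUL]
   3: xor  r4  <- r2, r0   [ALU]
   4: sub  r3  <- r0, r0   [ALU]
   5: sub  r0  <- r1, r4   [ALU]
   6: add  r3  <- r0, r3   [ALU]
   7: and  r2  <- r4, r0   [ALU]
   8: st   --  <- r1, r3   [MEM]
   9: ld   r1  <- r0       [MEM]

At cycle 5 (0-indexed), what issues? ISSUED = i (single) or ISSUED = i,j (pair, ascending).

ISSUED = 8

t=0 i0:sll.ALU ; RAW r4
t=1 i1+i2:or.ALU;mulh.MUL ; 2-wide
t=2 i3+i4:xor.ALU;sub.ALU ; 2-wide
t=3 i5:sub.ALU ; RAW r0
t=4 i6+i7:add.ALU;and.ALU ; 2-wide
t=5 i8:st.MEM ; no-port MEM/MEM
t=6 i9:ld.MEM ; tail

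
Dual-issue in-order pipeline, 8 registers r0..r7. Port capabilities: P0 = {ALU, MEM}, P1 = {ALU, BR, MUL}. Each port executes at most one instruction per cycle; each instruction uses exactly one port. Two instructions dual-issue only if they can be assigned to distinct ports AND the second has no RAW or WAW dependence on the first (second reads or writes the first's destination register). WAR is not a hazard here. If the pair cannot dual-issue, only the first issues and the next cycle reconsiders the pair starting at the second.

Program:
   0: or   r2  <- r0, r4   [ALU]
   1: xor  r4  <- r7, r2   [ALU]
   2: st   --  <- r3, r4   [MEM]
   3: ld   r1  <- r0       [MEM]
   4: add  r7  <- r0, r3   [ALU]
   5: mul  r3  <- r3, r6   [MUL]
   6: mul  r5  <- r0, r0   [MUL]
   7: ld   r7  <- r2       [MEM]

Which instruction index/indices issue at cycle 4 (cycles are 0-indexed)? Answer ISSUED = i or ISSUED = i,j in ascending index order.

ISSUED = 5

0. or @i0  | RAW r2
1. xor @i1  | RAW r4
2. st @i2  | no-port MEM/MEM
3. ld;add @i3/i4  | pair
4. mul @i5  | no-port MUL/MUL
5. mul;ld @i6/i7  | pair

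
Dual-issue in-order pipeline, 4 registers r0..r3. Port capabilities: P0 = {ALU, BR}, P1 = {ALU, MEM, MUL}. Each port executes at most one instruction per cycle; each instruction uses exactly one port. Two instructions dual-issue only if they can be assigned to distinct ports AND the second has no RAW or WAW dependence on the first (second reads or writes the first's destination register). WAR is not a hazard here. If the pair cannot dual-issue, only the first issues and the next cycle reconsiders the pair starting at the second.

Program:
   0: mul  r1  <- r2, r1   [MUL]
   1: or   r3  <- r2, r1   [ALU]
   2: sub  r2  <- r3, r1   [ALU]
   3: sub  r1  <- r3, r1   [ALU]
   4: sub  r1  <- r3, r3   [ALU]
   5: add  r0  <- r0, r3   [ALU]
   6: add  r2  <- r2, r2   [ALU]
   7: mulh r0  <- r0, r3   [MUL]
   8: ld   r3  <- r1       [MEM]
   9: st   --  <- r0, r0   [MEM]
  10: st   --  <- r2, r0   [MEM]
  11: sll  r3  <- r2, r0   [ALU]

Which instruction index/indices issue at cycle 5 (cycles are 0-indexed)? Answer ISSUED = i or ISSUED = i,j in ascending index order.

c0: i0 mul.MUL  RAW r1
c1: i1 or.ALU  RAW r3
c2: i2&i3 sub.ALU+sub.ALU  dual
c3: i4&i5 sub.ALU+add.ALU  dual
c4: i6&i7 add.ALU+mulh.MUL  dual
c5: i8 ld.MEM  no-port MEM/MEM
c6: i9 st.MEM  no-port MEM/MEM
c7: i10&i11 st.MEM+sll.ALU  dual

ISSUED = 8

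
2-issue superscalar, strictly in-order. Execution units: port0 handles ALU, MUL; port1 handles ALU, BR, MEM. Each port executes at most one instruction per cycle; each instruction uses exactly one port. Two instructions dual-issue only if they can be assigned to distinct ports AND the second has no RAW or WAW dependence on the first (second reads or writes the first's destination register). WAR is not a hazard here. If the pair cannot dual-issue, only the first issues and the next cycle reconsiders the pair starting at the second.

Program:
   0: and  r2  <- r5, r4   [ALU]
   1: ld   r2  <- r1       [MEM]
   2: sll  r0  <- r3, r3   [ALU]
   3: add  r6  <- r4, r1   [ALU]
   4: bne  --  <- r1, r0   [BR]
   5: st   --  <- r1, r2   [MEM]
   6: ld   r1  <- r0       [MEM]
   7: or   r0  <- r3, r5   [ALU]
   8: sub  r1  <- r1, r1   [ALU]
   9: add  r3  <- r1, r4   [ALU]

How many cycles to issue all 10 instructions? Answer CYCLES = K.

CYCLES = 7

[0] i0  and  -- WAW r2
[1] i1/i2  ld;sll  -- 2-wide
[2] i3/i4  add;bne  -- 2-wide
[3] i5  st  -- no-port MEM/MEM
[4] i6/i7  ld;or  -- 2-wide
[5] i8  sub  -- RAW r1
[6] i9  add  -- tail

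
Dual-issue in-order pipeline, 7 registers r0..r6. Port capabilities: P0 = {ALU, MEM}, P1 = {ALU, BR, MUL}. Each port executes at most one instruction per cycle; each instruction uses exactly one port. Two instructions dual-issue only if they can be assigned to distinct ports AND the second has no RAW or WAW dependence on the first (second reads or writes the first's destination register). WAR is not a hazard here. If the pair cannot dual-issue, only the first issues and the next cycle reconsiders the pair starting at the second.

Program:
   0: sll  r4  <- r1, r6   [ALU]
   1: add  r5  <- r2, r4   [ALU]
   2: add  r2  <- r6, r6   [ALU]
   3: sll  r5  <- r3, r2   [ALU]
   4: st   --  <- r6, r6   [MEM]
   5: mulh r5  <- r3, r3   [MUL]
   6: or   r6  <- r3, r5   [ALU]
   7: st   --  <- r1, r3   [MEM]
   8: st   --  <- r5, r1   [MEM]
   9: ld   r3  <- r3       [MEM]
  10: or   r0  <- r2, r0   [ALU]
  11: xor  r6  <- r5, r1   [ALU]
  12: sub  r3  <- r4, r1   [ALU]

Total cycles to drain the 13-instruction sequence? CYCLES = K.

CYCLES = 8

0. sll.ALU @i0  | RAW r4
1. add.ALU;add.ALU @i1&i2  | pair
2. sll.ALU;st.MEM @i3&i4  | pair
3. mulh.MUL @i5  | RAW r5
4. or.ALU;st.MEM @i6&i7  | pair
5. st.MEM @i8  | no-port MEM/MEM
6. ld.MEM;or.ALU @i9&i10  | pair
7. xor.ALU;sub.ALU @i11&i12  | pair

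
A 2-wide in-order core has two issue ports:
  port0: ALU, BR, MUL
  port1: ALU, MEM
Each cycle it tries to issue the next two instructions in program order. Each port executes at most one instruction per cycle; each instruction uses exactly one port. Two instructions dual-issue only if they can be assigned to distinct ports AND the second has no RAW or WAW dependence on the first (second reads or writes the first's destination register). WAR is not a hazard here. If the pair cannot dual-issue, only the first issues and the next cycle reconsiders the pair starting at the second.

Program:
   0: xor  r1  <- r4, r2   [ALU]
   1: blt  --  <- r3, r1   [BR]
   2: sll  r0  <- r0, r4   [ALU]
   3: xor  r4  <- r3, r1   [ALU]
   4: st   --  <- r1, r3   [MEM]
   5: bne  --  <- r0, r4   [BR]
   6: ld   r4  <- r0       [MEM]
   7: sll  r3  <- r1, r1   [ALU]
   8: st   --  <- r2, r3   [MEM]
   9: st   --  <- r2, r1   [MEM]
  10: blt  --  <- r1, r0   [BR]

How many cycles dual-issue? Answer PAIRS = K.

t=0 i0:xor.ALU ; RAW r1
t=1 i1+i2:blt.BR+sll.ALU ; 2-wide
t=2 i3+i4:xor.ALU+st.MEM ; 2-wide
t=3 i5+i6:bne.BR+ld.MEM ; 2-wide
t=4 i7:sll.ALU ; RAW r3
t=5 i8:st.MEM ; no-port MEM/MEM
t=6 i9+i10:st.MEM+blt.BR ; 2-wide

PAIRS = 4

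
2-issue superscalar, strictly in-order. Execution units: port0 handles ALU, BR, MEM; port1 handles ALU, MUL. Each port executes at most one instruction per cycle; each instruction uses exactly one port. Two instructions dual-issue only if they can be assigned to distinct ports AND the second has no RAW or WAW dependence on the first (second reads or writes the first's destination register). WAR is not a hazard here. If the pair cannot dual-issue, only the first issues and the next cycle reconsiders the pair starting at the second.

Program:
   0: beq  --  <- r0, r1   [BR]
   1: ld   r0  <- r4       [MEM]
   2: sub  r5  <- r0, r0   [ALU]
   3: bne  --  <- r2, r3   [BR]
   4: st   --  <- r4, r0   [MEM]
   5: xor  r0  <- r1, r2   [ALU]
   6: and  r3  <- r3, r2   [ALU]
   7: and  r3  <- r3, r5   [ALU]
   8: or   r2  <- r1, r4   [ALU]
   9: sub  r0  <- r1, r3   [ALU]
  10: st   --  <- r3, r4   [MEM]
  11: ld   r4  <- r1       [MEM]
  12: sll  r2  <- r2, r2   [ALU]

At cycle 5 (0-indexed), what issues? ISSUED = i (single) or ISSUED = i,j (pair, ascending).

ISSUED = 7,8

[0] i0  beq.BR  -- no-port BR/MEM
[1] i1  ld.MEM  -- RAW r0
[2] i2&i3  sub.ALU+bne.BR  -- pair
[3] i4&i5  st.MEM+xor.ALU  -- pair
[4] i6  and.ALU  -- RAW+WAW r3
[5] i7&i8  and.ALU+or.ALU  -- pair
[6] i9&i10  sub.ALU+st.MEM  -- pair
[7] i11&i12  ld.MEM+sll.ALU  -- pair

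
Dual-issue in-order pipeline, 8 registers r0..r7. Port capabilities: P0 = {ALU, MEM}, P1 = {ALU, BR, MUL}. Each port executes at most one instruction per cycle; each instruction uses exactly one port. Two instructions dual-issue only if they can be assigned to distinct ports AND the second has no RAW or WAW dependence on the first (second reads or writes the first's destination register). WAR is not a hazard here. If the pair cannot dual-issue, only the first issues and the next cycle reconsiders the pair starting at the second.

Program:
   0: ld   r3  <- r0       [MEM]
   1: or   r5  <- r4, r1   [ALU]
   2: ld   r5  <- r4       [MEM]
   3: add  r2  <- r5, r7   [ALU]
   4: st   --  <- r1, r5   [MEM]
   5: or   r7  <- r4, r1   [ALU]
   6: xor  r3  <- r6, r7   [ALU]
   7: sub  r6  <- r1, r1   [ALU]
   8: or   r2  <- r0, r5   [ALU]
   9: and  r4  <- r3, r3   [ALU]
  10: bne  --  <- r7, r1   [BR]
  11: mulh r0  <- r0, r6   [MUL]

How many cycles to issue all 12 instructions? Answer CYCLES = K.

  cy0 -> i0,i1 (ld;or) 2-wide
  cy1 -> i2 (ld) RAW r5
  cy2 -> i3,i4 (add;st) 2-wide
  cy3 -> i5 (or) RAW r7
  cy4 -> i6,i7 (xor;sub) 2-wide
  cy5 -> i8,i9 (or;and) 2-wide
  cy6 -> i10 (bne) no-port BR/MUL
  cy7 -> i11 (mulh) tail

CYCLES = 8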